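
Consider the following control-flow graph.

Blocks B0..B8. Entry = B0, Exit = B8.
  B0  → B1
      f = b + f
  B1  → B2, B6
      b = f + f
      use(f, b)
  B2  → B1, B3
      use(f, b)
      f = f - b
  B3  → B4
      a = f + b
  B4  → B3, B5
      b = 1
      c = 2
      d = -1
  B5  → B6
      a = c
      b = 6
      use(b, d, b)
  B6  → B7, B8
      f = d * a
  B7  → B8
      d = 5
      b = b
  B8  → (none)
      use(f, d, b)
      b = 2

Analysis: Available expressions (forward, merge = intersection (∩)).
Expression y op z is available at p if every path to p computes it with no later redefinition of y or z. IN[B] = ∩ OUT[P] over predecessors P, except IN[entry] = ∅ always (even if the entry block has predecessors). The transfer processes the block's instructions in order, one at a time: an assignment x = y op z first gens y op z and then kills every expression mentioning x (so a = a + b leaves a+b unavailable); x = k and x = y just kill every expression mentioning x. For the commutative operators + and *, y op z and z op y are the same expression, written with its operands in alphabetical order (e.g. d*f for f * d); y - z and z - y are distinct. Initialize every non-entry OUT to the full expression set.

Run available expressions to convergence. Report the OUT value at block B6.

Answer: {a*d}

Trace:
Per-block solution:
  B0:  IN={}  OUT={}
  B1:  IN={}  OUT={f+f}
  B2:  IN={f+f}  OUT={}
  B3:  IN={}  OUT={b+f}
  B4:  IN={b+f}  OUT={}
  B5:  IN={}  OUT={}
  B6:  IN={}  OUT={a*d}
  B7:  IN={a*d}  OUT={}
  B8:  IN={}  OUT={}

Merge at B6: IN[B6] = OUT[B1] ∩ OUT[B5] = {}
Applying B6's transfer function to that IN value gives OUT[B6] (row B6 above).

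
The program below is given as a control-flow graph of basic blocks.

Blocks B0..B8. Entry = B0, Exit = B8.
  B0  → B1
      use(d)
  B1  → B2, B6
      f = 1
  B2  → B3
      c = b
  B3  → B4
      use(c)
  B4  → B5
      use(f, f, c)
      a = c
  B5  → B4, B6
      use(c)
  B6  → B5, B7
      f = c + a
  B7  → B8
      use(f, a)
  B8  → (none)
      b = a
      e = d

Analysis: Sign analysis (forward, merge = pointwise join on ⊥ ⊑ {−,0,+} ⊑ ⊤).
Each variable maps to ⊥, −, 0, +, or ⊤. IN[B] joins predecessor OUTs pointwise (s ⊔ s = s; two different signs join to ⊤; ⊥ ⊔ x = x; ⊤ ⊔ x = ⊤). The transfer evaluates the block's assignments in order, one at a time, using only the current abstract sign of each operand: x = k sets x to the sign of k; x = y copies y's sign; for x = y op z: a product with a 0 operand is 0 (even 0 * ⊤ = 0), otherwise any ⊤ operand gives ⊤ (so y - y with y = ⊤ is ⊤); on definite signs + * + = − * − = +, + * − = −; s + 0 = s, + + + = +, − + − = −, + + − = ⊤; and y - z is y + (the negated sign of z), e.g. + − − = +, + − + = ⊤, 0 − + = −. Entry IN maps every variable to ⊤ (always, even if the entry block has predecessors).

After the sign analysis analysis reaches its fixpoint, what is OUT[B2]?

Per-block solution:
  B0:   IN=(all ⊤)   OUT=(all ⊤)
  B1:   IN=(all ⊤)   OUT={f:+; rest ⊤}
  B2:   IN={f:+; rest ⊤}   OUT={f:+; rest ⊤}
  B3:   IN={f:+; rest ⊤}   OUT={f:+; rest ⊤}
  B4:   IN=(all ⊤)   OUT=(all ⊤)
  B5:   IN=(all ⊤)   OUT=(all ⊤)
  B6:   IN=(all ⊤)   OUT=(all ⊤)
  B7:   IN=(all ⊤)   OUT=(all ⊤)
  B8:   IN=(all ⊤)   OUT=(all ⊤)

Merge at B2: IN[B2] = OUT[B1] = {a: ⊤, b: ⊤, c: ⊤, d: ⊤, e: ⊤, f: +}
Applying B2's transfer function to that IN value gives OUT[B2] (row B2 above).

Answer: {a: ⊤, b: ⊤, c: ⊤, d: ⊤, e: ⊤, f: +}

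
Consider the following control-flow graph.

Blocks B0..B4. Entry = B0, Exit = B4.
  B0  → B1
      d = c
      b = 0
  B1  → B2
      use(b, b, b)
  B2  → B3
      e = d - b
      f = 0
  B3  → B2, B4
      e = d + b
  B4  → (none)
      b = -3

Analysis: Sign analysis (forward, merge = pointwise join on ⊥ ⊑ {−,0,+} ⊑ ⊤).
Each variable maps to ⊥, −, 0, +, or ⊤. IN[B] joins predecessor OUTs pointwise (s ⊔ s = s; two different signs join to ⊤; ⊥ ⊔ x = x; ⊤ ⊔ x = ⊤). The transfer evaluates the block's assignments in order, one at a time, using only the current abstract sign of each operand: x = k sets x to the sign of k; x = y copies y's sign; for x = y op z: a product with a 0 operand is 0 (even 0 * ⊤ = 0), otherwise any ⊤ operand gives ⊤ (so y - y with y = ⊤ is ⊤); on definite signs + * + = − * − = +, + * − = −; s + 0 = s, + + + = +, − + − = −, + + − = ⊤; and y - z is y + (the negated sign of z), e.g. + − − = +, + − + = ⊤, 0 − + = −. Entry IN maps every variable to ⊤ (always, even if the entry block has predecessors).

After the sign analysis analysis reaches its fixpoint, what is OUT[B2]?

Answer: {a: ⊤, b: 0, c: ⊤, d: ⊤, e: ⊤, f: 0}

Trace:
Per-block solution:
  B0:   IN=(all ⊤)   OUT={b:0; rest ⊤}
  B1:   IN={b:0; rest ⊤}   OUT={b:0; rest ⊤}
  B2:   IN={b:0; rest ⊤}   OUT={b:0, f:0; rest ⊤}
  B3:   IN={b:0, f:0; rest ⊤}   OUT={b:0, f:0; rest ⊤}
  B4:   IN={b:0, f:0; rest ⊤}   OUT={b:-, f:0; rest ⊤}

Merge at B2: IN[B2] = OUT[B1] ⊔ OUT[B3] = {a: ⊤, b: 0, c: ⊤, d: ⊤, e: ⊤, f: ⊤}
Applying B2's transfer function to that IN value gives OUT[B2] (row B2 above).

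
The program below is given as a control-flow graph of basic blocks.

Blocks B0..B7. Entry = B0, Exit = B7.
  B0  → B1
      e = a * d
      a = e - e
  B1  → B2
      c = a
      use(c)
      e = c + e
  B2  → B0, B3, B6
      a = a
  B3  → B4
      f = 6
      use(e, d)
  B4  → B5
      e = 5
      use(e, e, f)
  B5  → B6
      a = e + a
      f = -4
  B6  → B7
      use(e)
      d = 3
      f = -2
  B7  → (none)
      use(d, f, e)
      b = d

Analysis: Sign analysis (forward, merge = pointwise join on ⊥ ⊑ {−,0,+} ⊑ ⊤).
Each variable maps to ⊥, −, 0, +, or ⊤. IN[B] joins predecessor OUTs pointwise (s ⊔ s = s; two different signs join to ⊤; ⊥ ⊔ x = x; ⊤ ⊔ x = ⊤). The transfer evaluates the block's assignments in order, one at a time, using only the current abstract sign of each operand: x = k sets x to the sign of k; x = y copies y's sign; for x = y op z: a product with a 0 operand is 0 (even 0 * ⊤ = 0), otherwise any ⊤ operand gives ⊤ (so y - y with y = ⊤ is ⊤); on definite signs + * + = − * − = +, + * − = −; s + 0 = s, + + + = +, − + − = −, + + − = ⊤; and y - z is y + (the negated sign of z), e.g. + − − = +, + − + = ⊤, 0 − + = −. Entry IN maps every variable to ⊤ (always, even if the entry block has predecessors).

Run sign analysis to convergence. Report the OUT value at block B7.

Answer: {a: ⊤, b: +, c: ⊤, d: +, e: ⊤, f: -}

Trace:
Converged values:
  B0:   IN=(all ⊤)   OUT=(all ⊤)
  B1:   IN=(all ⊤)   OUT=(all ⊤)
  B2:   IN=(all ⊤)   OUT=(all ⊤)
  B3:   IN=(all ⊤)   OUT={f:+; rest ⊤}
  B4:   IN={f:+; rest ⊤}   OUT={e:+, f:+; rest ⊤}
  B5:   IN={e:+, f:+; rest ⊤}   OUT={e:+, f:-; rest ⊤}
  B6:   IN=(all ⊤)   OUT={d:+, f:-; rest ⊤}
  B7:   IN={d:+, f:-; rest ⊤}   OUT={b:+, d:+, f:-; rest ⊤}

Merge at B7: IN[B7] = OUT[B6] = {a: ⊤, b: ⊤, c: ⊤, d: +, e: ⊤, f: -}
Applying B7's transfer function to that IN value gives OUT[B7] (row B7 above).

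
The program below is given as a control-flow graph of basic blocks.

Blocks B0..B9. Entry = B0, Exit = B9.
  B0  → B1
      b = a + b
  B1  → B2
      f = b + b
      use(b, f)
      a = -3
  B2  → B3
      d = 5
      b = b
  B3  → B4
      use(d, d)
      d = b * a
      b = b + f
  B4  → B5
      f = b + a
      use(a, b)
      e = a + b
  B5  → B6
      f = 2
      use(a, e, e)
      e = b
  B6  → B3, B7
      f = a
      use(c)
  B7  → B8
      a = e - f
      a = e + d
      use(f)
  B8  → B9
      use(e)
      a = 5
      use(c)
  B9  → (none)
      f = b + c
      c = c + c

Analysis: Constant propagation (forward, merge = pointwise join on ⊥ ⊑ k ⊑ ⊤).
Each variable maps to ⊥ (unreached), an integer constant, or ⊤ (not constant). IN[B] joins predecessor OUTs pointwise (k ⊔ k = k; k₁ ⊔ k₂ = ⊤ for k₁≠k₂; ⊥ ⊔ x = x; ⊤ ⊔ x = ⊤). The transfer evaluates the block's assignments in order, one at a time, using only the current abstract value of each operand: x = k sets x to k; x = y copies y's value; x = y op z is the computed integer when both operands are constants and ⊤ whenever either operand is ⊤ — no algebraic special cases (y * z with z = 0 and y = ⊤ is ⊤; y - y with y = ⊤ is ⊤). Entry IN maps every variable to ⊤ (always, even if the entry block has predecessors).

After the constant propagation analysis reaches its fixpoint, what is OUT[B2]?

Per-block solution:
  B0: | IN=(all ⊤) | OUT=(all ⊤)
  B1: | IN=(all ⊤) | OUT={a:-3; rest ⊤}
  B2: | IN={a:-3; rest ⊤} | OUT={a:-3, d:5; rest ⊤}
  B3: | IN={a:-3; rest ⊤} | OUT={a:-3; rest ⊤}
  B4: | IN={a:-3; rest ⊤} | OUT={a:-3; rest ⊤}
  B5: | IN={a:-3; rest ⊤} | OUT={a:-3, f:2; rest ⊤}
  B6: | IN={a:-3, f:2; rest ⊤} | OUT={a:-3, f:-3; rest ⊤}
  B7: | IN={a:-3, f:-3; rest ⊤} | OUT={f:-3; rest ⊤}
  B8: | IN={f:-3; rest ⊤} | OUT={a:5, f:-3; rest ⊤}
  B9: | IN={a:5, f:-3; rest ⊤} | OUT={a:5; rest ⊤}

Merge at B2: IN[B2] = OUT[B1] = {a: -3, b: ⊤, c: ⊤, d: ⊤, e: ⊤, f: ⊤}
Applying B2's transfer function to that IN value gives OUT[B2] (row B2 above).

Answer: {a: -3, b: ⊤, c: ⊤, d: 5, e: ⊤, f: ⊤}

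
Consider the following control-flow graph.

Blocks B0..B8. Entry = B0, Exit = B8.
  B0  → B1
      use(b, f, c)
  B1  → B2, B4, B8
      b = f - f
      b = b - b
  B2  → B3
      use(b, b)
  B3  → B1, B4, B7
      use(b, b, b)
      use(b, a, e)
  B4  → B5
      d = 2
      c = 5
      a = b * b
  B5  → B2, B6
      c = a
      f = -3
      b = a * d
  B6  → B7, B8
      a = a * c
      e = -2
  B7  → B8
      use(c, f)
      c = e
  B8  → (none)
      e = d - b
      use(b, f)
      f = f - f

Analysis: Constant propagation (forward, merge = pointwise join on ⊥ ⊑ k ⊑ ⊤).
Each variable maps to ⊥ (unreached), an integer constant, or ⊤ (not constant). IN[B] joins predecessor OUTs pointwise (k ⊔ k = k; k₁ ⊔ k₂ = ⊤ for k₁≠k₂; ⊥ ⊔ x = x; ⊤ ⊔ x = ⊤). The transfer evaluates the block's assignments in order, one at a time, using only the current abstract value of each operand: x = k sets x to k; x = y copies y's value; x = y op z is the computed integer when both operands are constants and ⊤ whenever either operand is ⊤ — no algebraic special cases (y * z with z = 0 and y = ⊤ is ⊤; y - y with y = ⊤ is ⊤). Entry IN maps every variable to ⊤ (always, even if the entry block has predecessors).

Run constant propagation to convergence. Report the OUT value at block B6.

Answer: {a: ⊤, b: ⊤, c: ⊤, d: 2, e: -2, f: -3}

Derivation:
Fixpoint table:
  B0: | IN=(all ⊤) | OUT=(all ⊤)
  B1: | IN=(all ⊤) | OUT=(all ⊤)
  B2: | IN=(all ⊤) | OUT=(all ⊤)
  B3: | IN=(all ⊤) | OUT=(all ⊤)
  B4: | IN=(all ⊤) | OUT={c:5, d:2; rest ⊤}
  B5: | IN={c:5, d:2; rest ⊤} | OUT={d:2, f:-3; rest ⊤}
  B6: | IN={d:2, f:-3; rest ⊤} | OUT={d:2, e:-2, f:-3; rest ⊤}
  B7: | IN=(all ⊤) | OUT=(all ⊤)
  B8: | IN=(all ⊤) | OUT=(all ⊤)

Merge at B6: IN[B6] = OUT[B5] = {a: ⊤, b: ⊤, c: ⊤, d: 2, e: ⊤, f: -3}
Applying B6's transfer function to that IN value gives OUT[B6] (row B6 above).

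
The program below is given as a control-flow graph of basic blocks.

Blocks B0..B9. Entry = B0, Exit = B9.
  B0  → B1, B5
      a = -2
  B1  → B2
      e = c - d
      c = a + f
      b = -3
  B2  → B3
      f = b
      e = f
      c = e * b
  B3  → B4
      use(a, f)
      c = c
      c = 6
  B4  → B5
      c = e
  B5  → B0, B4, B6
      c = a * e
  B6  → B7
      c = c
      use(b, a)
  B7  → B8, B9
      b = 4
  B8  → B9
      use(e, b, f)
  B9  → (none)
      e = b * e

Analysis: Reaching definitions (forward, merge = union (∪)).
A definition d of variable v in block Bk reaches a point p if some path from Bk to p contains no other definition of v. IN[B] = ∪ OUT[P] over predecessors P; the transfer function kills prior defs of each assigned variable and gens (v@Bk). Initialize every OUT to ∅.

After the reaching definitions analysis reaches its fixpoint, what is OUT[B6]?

Per-block solution:
  B0:  IN={a@B0, b@B1, c@B5, e@B2, f@B2}  OUT={a@B0, b@B1, c@B5, e@B2, f@B2}
  B1:  IN={a@B0, b@B1, c@B5, e@B2, f@B2}  OUT={a@B0, b@B1, c@B1, e@B1, f@B2}
  B2:  IN={a@B0, b@B1, c@B1, e@B1, f@B2}  OUT={a@B0, b@B1, c@B2, e@B2, f@B2}
  B3:  IN={a@B0, b@B1, c@B2, e@B2, f@B2}  OUT={a@B0, b@B1, c@B3, e@B2, f@B2}
  B4:  IN={a@B0, b@B1, c@B3, c@B5, e@B2, f@B2}  OUT={a@B0, b@B1, c@B4, e@B2, f@B2}
  B5:  IN={a@B0, b@B1, c@B4, c@B5, e@B2, f@B2}  OUT={a@B0, b@B1, c@B5, e@B2, f@B2}
  B6:  IN={a@B0, b@B1, c@B5, e@B2, f@B2}  OUT={a@B0, b@B1, c@B6, e@B2, f@B2}
  B7:  IN={a@B0, b@B1, c@B6, e@B2, f@B2}  OUT={a@B0, b@B7, c@B6, e@B2, f@B2}
  B8:  IN={a@B0, b@B7, c@B6, e@B2, f@B2}  OUT={a@B0, b@B7, c@B6, e@B2, f@B2}
  B9:  IN={a@B0, b@B7, c@B6, e@B2, f@B2}  OUT={a@B0, b@B7, c@B6, e@B9, f@B2}

Merge at B6: IN[B6] = OUT[B5] = {a@B0, b@B1, c@B5, e@B2, f@B2}
Applying B6's transfer function to that IN value gives OUT[B6] (row B6 above).

Answer: {a@B0, b@B1, c@B6, e@B2, f@B2}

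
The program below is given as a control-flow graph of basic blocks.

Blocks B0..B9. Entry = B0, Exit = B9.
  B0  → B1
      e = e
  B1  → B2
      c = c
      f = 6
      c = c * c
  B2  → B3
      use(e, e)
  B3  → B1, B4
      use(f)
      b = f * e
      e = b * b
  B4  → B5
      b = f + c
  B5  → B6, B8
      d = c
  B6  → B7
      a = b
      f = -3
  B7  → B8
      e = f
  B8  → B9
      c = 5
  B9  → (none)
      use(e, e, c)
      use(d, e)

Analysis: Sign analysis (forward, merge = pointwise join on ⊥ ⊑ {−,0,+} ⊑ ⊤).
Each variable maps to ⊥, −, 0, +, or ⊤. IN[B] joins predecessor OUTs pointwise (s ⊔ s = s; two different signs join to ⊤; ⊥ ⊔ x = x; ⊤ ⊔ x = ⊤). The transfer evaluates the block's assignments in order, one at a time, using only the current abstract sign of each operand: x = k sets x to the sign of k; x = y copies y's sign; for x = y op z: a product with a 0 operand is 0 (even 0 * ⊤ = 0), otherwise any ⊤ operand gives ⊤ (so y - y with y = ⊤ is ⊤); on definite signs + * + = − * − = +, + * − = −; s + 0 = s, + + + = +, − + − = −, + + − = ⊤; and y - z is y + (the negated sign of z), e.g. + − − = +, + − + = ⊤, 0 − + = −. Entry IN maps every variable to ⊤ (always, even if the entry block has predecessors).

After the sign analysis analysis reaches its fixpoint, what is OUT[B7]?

Fixpoint table:
  B0:   IN=(all ⊤)   OUT=(all ⊤)
  B1:   IN=(all ⊤)   OUT={f:+; rest ⊤}
  B2:   IN={f:+; rest ⊤}   OUT={f:+; rest ⊤}
  B3:   IN={f:+; rest ⊤}   OUT={f:+; rest ⊤}
  B4:   IN={f:+; rest ⊤}   OUT={f:+; rest ⊤}
  B5:   IN={f:+; rest ⊤}   OUT={f:+; rest ⊤}
  B6:   IN={f:+; rest ⊤}   OUT={f:-; rest ⊤}
  B7:   IN={f:-; rest ⊤}   OUT={e:-, f:-; rest ⊤}
  B8:   IN=(all ⊤)   OUT={c:+; rest ⊤}
  B9:   IN={c:+; rest ⊤}   OUT={c:+; rest ⊤}

Merge at B7: IN[B7] = OUT[B6] = {a: ⊤, b: ⊤, c: ⊤, d: ⊤, e: ⊤, f: -}
Applying B7's transfer function to that IN value gives OUT[B7] (row B7 above).

Answer: {a: ⊤, b: ⊤, c: ⊤, d: ⊤, e: -, f: -}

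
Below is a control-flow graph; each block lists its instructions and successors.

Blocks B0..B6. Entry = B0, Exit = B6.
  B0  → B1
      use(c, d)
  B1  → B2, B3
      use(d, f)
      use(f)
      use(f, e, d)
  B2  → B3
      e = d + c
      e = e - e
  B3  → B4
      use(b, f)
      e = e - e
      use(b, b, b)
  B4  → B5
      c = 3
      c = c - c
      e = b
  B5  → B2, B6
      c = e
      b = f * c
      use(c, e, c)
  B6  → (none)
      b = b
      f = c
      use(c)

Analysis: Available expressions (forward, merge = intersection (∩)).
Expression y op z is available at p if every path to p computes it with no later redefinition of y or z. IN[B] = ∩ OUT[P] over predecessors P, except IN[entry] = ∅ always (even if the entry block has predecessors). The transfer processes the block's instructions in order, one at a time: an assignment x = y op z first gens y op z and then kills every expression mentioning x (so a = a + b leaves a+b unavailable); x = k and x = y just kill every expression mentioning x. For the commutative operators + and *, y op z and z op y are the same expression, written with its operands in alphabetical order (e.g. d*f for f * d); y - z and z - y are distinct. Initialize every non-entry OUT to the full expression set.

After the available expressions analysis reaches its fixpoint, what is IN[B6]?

Answer: {c*f}

Trace:
Per-block solution:
  B0: | IN={} | OUT={}
  B1: | IN={} | OUT={}
  B2: | IN={} | OUT={c+d}
  B3: | IN={} | OUT={}
  B4: | IN={} | OUT={}
  B5: | IN={} | OUT={c*f}
  B6: | IN={c*f} | OUT={}

Merge at B6: IN[B6] = OUT[B5] = {c*f}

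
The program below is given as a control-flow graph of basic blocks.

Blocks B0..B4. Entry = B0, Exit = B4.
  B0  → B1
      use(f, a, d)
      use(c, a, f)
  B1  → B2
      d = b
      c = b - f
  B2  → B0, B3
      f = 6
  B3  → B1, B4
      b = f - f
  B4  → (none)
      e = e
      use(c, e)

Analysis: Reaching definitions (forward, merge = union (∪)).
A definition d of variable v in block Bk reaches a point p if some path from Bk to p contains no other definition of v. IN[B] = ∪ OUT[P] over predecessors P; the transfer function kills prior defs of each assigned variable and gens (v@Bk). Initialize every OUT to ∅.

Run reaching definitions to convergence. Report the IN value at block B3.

Answer: {b@B3, c@B1, d@B1, f@B2}

Working:
Converged values:
  B0:   IN={b@B3, c@B1, d@B1, f@B2}   OUT={b@B3, c@B1, d@B1, f@B2}
  B1:   IN={b@B3, c@B1, d@B1, f@B2}   OUT={b@B3, c@B1, d@B1, f@B2}
  B2:   IN={b@B3, c@B1, d@B1, f@B2}   OUT={b@B3, c@B1, d@B1, f@B2}
  B3:   IN={b@B3, c@B1, d@B1, f@B2}   OUT={b@B3, c@B1, d@B1, f@B2}
  B4:   IN={b@B3, c@B1, d@B1, f@B2}   OUT={b@B3, c@B1, d@B1, e@B4, f@B2}

Merge at B3: IN[B3] = OUT[B2] = {b@B3, c@B1, d@B1, f@B2}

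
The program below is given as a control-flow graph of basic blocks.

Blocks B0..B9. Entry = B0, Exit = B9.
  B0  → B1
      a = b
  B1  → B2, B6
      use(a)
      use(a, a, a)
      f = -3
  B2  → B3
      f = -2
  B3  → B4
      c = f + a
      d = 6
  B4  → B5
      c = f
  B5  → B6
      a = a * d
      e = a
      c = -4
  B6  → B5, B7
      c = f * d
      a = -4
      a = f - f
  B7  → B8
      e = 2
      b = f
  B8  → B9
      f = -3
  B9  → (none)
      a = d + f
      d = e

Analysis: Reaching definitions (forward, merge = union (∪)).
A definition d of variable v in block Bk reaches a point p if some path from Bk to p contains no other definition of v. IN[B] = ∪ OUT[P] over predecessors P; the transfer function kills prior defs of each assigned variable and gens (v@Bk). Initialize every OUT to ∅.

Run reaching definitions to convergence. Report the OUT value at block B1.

Answer: {a@B0, f@B1}

Derivation:
Fixpoint table:
  B0: | IN={} | OUT={a@B0}
  B1: | IN={a@B0} | OUT={a@B0, f@B1}
  B2: | IN={a@B0, f@B1} | OUT={a@B0, f@B2}
  B3: | IN={a@B0, f@B2} | OUT={a@B0, c@B3, d@B3, f@B2}
  B4: | IN={a@B0, c@B3, d@B3, f@B2} | OUT={a@B0, c@B4, d@B3, f@B2}
  B5: | IN={a@B0, a@B6, c@B4, c@B6, d@B3, e@B5, f@B1, f@B2} | OUT={a@B5, c@B5, d@B3, e@B5, f@B1, f@B2}
  B6: | IN={a@B0, a@B5, c@B5, d@B3, e@B5, f@B1, f@B2} | OUT={a@B6, c@B6, d@B3, e@B5, f@B1, f@B2}
  B7: | IN={a@B6, c@B6, d@B3, e@B5, f@B1, f@B2} | OUT={a@B6, b@B7, c@B6, d@B3, e@B7, f@B1, f@B2}
  B8: | IN={a@B6, b@B7, c@B6, d@B3, e@B7, f@B1, f@B2} | OUT={a@B6, b@B7, c@B6, d@B3, e@B7, f@B8}
  B9: | IN={a@B6, b@B7, c@B6, d@B3, e@B7, f@B8} | OUT={a@B9, b@B7, c@B6, d@B9, e@B7, f@B8}

Merge at B1: IN[B1] = OUT[B0] = {a@B0}
Applying B1's transfer function to that IN value gives OUT[B1] (row B1 above).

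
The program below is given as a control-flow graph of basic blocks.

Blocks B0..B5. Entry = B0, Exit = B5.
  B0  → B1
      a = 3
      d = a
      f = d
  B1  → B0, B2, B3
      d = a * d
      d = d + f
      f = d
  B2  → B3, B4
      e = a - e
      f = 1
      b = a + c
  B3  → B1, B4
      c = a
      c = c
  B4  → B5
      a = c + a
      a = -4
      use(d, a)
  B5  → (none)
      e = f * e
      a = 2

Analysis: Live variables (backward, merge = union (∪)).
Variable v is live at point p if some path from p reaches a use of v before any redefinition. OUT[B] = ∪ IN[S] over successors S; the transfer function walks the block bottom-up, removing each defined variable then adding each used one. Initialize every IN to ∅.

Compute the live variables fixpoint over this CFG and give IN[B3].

Converged values:
  B0:  IN={c, e}  OUT={a, c, d, e, f}
  B1:  IN={a, c, d, e, f}  OUT={a, c, d, e, f}
  B2:  IN={a, c, d, e}  OUT={a, c, d, e, f}
  B3:  IN={a, d, e, f}  OUT={a, c, d, e, f}
  B4:  IN={a, c, d, e, f}  OUT={e, f}
  B5:  IN={e, f}  OUT={}

Merge at B3: OUT[B3] = IN[B1] ⊔ IN[B4] = {a, c, d, e, f}
Applying B3's transfer function to that OUT value gives IN[B3] (row B3 above).

Answer: {a, d, e, f}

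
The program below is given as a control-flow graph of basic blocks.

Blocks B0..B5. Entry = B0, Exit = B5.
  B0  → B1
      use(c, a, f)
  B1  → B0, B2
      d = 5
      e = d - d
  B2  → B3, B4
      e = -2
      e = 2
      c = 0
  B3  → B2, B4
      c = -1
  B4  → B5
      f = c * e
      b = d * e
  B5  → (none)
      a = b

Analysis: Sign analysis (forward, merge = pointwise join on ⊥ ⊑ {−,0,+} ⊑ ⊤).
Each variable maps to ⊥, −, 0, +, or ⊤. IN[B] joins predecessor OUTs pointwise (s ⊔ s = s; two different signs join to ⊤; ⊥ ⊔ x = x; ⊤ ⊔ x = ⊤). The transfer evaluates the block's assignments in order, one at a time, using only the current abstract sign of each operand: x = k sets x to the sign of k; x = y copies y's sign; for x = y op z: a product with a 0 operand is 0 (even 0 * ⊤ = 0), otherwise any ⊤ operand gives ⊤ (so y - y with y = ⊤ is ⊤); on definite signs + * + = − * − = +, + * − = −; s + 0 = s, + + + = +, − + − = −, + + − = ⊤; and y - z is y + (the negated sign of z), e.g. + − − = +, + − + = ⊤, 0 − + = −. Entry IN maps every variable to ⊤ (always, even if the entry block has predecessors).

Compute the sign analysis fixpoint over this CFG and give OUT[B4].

Fixpoint table:
  B0:   IN=(all ⊤)   OUT=(all ⊤)
  B1:   IN=(all ⊤)   OUT={d:+; rest ⊤}
  B2:   IN={d:+; rest ⊤}   OUT={c:0, d:+, e:+; rest ⊤}
  B3:   IN={c:0, d:+, e:+; rest ⊤}   OUT={c:-, d:+, e:+; rest ⊤}
  B4:   IN={d:+, e:+; rest ⊤}   OUT={b:+, d:+, e:+; rest ⊤}
  B5:   IN={b:+, d:+, e:+; rest ⊤}   OUT={a:+, b:+, d:+, e:+; rest ⊤}

Merge at B4: IN[B4] = OUT[B2] ⊔ OUT[B3] = {a: ⊤, b: ⊤, c: ⊤, d: +, e: +, f: ⊤}
Applying B4's transfer function to that IN value gives OUT[B4] (row B4 above).

Answer: {a: ⊤, b: +, c: ⊤, d: +, e: +, f: ⊤}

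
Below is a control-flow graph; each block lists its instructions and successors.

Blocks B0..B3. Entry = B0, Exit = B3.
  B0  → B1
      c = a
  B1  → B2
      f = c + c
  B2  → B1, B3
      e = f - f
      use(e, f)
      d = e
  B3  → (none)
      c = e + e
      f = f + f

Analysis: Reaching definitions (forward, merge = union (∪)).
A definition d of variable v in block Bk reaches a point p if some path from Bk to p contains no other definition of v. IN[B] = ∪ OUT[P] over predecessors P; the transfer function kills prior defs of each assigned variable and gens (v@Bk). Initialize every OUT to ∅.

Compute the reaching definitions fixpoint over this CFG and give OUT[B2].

Answer: {c@B0, d@B2, e@B2, f@B1}

Derivation:
Per-block solution:
  B0: | IN={} | OUT={c@B0}
  B1: | IN={c@B0, d@B2, e@B2, f@B1} | OUT={c@B0, d@B2, e@B2, f@B1}
  B2: | IN={c@B0, d@B2, e@B2, f@B1} | OUT={c@B0, d@B2, e@B2, f@B1}
  B3: | IN={c@B0, d@B2, e@B2, f@B1} | OUT={c@B3, d@B2, e@B2, f@B3}

Merge at B2: IN[B2] = OUT[B1] = {c@B0, d@B2, e@B2, f@B1}
Applying B2's transfer function to that IN value gives OUT[B2] (row B2 above).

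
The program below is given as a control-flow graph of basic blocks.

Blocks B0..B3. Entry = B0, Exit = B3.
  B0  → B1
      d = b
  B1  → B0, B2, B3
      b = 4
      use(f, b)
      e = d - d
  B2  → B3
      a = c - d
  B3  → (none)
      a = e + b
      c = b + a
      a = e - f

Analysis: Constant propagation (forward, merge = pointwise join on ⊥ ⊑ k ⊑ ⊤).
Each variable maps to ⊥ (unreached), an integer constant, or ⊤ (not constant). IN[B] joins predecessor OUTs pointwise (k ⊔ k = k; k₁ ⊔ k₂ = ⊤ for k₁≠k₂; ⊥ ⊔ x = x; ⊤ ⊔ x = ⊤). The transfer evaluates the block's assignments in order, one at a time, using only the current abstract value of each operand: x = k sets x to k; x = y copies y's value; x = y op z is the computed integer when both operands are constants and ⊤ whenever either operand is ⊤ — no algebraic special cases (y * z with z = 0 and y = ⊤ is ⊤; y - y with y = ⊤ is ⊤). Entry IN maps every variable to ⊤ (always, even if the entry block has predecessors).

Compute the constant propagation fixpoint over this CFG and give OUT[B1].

Answer: {a: ⊤, b: 4, c: ⊤, d: ⊤, e: ⊤, f: ⊤}

Derivation:
Per-block solution:
  B0: | IN=(all ⊤) | OUT=(all ⊤)
  B1: | IN=(all ⊤) | OUT={b:4; rest ⊤}
  B2: | IN={b:4; rest ⊤} | OUT={b:4; rest ⊤}
  B3: | IN={b:4; rest ⊤} | OUT={b:4; rest ⊤}

Merge at B1: IN[B1] = OUT[B0] = {a: ⊤, b: ⊤, c: ⊤, d: ⊤, e: ⊤, f: ⊤}
Applying B1's transfer function to that IN value gives OUT[B1] (row B1 above).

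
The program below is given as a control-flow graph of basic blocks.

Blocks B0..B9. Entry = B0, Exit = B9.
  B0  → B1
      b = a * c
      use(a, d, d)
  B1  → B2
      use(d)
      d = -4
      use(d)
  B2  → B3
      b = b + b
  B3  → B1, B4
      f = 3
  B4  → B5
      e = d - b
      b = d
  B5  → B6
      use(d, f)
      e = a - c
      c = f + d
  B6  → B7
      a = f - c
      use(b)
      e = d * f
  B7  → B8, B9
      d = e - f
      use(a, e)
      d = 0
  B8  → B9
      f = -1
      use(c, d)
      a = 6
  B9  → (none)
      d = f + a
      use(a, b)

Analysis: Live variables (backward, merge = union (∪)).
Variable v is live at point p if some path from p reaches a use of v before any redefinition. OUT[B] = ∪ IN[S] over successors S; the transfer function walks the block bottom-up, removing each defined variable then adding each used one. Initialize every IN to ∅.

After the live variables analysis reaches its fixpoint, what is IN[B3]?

Converged values:
  B0: | IN={a, c, d} | OUT={a, b, c, d}
  B1: | IN={a, b, c, d} | OUT={a, b, c, d}
  B2: | IN={a, b, c, d} | OUT={a, b, c, d}
  B3: | IN={a, b, c, d} | OUT={a, b, c, d, f}
  B4: | IN={a, b, c, d, f} | OUT={a, b, c, d, f}
  B5: | IN={a, b, c, d, f} | OUT={b, c, d, f}
  B6: | IN={b, c, d, f} | OUT={a, b, c, e, f}
  B7: | IN={a, b, c, e, f} | OUT={a, b, c, d, f}
  B8: | IN={b, c, d} | OUT={a, b, f}
  B9: | IN={a, b, f} | OUT={}

Merge at B3: OUT[B3] = IN[B1] ⊔ IN[B4] = {a, b, c, d, f}
Applying B3's transfer function to that OUT value gives IN[B3] (row B3 above).

Answer: {a, b, c, d}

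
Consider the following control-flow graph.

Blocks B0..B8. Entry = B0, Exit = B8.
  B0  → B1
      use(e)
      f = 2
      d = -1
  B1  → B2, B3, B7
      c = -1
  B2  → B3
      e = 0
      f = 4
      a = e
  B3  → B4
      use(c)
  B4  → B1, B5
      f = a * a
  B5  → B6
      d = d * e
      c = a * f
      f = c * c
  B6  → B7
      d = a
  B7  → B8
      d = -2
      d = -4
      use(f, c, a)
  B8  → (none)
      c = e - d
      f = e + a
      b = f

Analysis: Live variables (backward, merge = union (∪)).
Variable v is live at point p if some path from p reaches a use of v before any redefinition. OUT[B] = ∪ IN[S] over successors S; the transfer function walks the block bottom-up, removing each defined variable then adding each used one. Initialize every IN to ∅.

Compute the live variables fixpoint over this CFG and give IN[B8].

Converged values:
  B0: | IN={a, e} | OUT={a, d, e, f}
  B1: | IN={a, d, e, f} | OUT={a, c, d, e, f}
  B2: | IN={c, d} | OUT={a, c, d, e}
  B3: | IN={a, c, d, e} | OUT={a, d, e}
  B4: | IN={a, d, e} | OUT={a, d, e, f}
  B5: | IN={a, d, e, f} | OUT={a, c, e, f}
  B6: | IN={a, c, e, f} | OUT={a, c, e, f}
  B7: | IN={a, c, e, f} | OUT={a, d, e}
  B8: | IN={a, d, e} | OUT={}

B8 is the boundary node: OUT[B8] = {}
Applying B8's transfer function to that OUT value gives IN[B8] (row B8 above).

Answer: {a, d, e}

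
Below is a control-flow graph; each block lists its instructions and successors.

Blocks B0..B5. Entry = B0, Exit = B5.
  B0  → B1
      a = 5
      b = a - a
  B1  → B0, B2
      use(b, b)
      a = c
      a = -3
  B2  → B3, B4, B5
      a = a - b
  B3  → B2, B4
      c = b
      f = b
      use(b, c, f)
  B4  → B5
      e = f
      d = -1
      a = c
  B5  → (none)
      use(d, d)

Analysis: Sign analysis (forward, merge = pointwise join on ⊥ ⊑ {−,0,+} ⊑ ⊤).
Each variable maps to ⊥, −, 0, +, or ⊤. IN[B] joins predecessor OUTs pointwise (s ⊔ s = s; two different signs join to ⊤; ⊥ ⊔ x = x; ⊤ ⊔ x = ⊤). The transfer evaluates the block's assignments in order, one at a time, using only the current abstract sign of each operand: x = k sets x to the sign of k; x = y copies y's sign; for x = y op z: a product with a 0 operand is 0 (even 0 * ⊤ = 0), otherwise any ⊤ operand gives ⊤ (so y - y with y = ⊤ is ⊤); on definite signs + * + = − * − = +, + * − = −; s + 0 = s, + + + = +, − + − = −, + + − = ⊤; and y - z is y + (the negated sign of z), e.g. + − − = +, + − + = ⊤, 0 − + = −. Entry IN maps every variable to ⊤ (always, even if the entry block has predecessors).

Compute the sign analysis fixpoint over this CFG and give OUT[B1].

Answer: {a: -, b: ⊤, c: ⊤, d: ⊤, e: ⊤, f: ⊤}

Working:
Converged values:
  B0: | IN=(all ⊤) | OUT={a:+; rest ⊤}
  B1: | IN={a:+; rest ⊤} | OUT={a:-; rest ⊤}
  B2: | IN=(all ⊤) | OUT=(all ⊤)
  B3: | IN=(all ⊤) | OUT=(all ⊤)
  B4: | IN=(all ⊤) | OUT={d:-; rest ⊤}
  B5: | IN=(all ⊤) | OUT=(all ⊤)

Merge at B1: IN[B1] = OUT[B0] = {a: +, b: ⊤, c: ⊤, d: ⊤, e: ⊤, f: ⊤}
Applying B1's transfer function to that IN value gives OUT[B1] (row B1 above).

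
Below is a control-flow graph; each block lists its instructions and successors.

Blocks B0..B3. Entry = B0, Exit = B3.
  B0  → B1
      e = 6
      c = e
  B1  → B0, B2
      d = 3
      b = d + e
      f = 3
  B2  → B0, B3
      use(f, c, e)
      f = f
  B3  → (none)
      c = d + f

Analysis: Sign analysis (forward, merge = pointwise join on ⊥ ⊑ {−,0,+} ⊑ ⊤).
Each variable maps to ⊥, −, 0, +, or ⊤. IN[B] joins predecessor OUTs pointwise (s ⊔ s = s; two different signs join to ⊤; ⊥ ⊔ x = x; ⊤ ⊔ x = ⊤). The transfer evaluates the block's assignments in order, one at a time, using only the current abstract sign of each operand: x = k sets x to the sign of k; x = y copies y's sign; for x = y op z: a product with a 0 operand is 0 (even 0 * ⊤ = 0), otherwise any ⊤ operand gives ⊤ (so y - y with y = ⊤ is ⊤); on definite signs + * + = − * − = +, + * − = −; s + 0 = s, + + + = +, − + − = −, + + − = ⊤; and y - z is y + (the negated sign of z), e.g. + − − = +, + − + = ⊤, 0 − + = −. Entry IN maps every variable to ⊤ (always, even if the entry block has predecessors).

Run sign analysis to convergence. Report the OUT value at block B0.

Answer: {a: ⊤, b: ⊤, c: +, d: ⊤, e: +, f: ⊤}

Derivation:
Per-block solution:
  B0:   IN=(all ⊤)   OUT={c:+, e:+; rest ⊤}
  B1:   IN={c:+, e:+; rest ⊤}   OUT={b:+, c:+, d:+, e:+, f:+; rest ⊤}
  B2:   IN={b:+, c:+, d:+, e:+, f:+; rest ⊤}   OUT={b:+, c:+, d:+, e:+, f:+; rest ⊤}
  B3:   IN={b:+, c:+, d:+, e:+, f:+; rest ⊤}   OUT={b:+, c:+, d:+, e:+, f:+; rest ⊤}

Merge at B0 (entry node, so the boundary value (all ⊤) is joined with the incoming edge(s)): IN[B0] = (all ⊤) ⊔ OUT[B1] ⊔ OUT[B2] = {a: ⊤, b: ⊤, c: ⊤, d: ⊤, e: ⊤, f: ⊤}
Applying B0's transfer function to that IN value gives OUT[B0] (row B0 above).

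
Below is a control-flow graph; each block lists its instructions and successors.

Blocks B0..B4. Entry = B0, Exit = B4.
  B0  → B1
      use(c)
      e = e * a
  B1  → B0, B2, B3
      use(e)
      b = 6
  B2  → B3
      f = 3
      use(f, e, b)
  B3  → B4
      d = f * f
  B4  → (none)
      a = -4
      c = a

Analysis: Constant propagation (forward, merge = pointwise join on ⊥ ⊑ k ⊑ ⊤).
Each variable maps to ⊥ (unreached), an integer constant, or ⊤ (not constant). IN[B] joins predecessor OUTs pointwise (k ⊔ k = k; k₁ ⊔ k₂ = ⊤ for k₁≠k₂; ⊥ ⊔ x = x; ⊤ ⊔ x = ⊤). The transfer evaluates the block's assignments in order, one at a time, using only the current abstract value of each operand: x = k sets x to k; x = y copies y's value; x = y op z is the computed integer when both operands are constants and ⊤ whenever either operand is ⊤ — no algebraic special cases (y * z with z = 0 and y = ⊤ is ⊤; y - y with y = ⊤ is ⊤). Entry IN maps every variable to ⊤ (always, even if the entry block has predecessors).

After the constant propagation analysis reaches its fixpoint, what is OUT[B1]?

Per-block solution:
  B0:   IN=(all ⊤)   OUT=(all ⊤)
  B1:   IN=(all ⊤)   OUT={b:6; rest ⊤}
  B2:   IN={b:6; rest ⊤}   OUT={b:6, f:3; rest ⊤}
  B3:   IN={b:6; rest ⊤}   OUT={b:6; rest ⊤}
  B4:   IN={b:6; rest ⊤}   OUT={a:-4, b:6, c:-4; rest ⊤}

Merge at B1: IN[B1] = OUT[B0] = {a: ⊤, b: ⊤, c: ⊤, d: ⊤, e: ⊤, f: ⊤}
Applying B1's transfer function to that IN value gives OUT[B1] (row B1 above).

Answer: {a: ⊤, b: 6, c: ⊤, d: ⊤, e: ⊤, f: ⊤}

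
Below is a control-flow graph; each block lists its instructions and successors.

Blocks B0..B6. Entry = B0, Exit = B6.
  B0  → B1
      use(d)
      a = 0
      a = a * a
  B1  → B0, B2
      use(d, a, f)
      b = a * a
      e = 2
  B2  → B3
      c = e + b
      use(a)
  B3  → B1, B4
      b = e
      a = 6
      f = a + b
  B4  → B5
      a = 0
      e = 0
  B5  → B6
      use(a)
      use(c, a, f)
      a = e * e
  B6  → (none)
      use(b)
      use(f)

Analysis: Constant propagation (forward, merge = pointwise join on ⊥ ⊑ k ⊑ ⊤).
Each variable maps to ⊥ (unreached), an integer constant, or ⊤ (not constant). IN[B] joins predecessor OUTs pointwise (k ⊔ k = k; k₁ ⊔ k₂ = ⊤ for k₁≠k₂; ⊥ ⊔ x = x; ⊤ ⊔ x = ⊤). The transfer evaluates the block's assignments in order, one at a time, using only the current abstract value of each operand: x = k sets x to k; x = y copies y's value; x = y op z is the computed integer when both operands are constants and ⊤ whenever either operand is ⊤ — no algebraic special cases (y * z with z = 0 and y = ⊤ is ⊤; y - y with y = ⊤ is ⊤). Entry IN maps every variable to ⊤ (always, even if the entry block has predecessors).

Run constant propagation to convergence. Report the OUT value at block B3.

Converged values:
  B0: | IN=(all ⊤) | OUT={a:0; rest ⊤}
  B1: | IN=(all ⊤) | OUT={e:2; rest ⊤}
  B2: | IN={e:2; rest ⊤} | OUT={e:2; rest ⊤}
  B3: | IN={e:2; rest ⊤} | OUT={a:6, b:2, e:2, f:8; rest ⊤}
  B4: | IN={a:6, b:2, e:2, f:8; rest ⊤} | OUT={a:0, b:2, e:0, f:8; rest ⊤}
  B5: | IN={a:0, b:2, e:0, f:8; rest ⊤} | OUT={a:0, b:2, e:0, f:8; rest ⊤}
  B6: | IN={a:0, b:2, e:0, f:8; rest ⊤} | OUT={a:0, b:2, e:0, f:8; rest ⊤}

Merge at B3: IN[B3] = OUT[B2] = {a: ⊤, b: ⊤, c: ⊤, d: ⊤, e: 2, f: ⊤}
Applying B3's transfer function to that IN value gives OUT[B3] (row B3 above).

Answer: {a: 6, b: 2, c: ⊤, d: ⊤, e: 2, f: 8}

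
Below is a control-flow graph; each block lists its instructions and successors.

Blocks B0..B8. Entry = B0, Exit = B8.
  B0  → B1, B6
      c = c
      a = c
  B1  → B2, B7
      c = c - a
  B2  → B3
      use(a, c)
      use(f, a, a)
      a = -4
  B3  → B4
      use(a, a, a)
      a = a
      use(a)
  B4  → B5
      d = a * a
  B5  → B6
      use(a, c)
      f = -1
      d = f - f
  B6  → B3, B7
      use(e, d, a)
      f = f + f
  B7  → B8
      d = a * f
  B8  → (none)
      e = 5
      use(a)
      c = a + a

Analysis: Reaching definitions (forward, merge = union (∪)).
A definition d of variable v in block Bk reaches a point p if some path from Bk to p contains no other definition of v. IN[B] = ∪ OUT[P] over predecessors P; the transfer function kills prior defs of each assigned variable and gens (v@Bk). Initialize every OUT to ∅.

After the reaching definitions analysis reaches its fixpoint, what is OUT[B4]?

Fixpoint table:
  B0:  IN={}  OUT={a@B0, c@B0}
  B1:  IN={a@B0, c@B0}  OUT={a@B0, c@B1}
  B2:  IN={a@B0, c@B1}  OUT={a@B2, c@B1}
  B3:  IN={a@B0, a@B2, a@B3, c@B0, c@B1, d@B5, f@B6}  OUT={a@B3, c@B0, c@B1, d@B5, f@B6}
  B4:  IN={a@B3, c@B0, c@B1, d@B5, f@B6}  OUT={a@B3, c@B0, c@B1, d@B4, f@B6}
  B5:  IN={a@B3, c@B0, c@B1, d@B4, f@B6}  OUT={a@B3, c@B0, c@B1, d@B5, f@B5}
  B6:  IN={a@B0, a@B3, c@B0, c@B1, d@B5, f@B5}  OUT={a@B0, a@B3, c@B0, c@B1, d@B5, f@B6}
  B7:  IN={a@B0, a@B3, c@B0, c@B1, d@B5, f@B6}  OUT={a@B0, a@B3, c@B0, c@B1, d@B7, f@B6}
  B8:  IN={a@B0, a@B3, c@B0, c@B1, d@B7, f@B6}  OUT={a@B0, a@B3, c@B8, d@B7, e@B8, f@B6}

Merge at B4: IN[B4] = OUT[B3] = {a@B3, c@B0, c@B1, d@B5, f@B6}
Applying B4's transfer function to that IN value gives OUT[B4] (row B4 above).

Answer: {a@B3, c@B0, c@B1, d@B4, f@B6}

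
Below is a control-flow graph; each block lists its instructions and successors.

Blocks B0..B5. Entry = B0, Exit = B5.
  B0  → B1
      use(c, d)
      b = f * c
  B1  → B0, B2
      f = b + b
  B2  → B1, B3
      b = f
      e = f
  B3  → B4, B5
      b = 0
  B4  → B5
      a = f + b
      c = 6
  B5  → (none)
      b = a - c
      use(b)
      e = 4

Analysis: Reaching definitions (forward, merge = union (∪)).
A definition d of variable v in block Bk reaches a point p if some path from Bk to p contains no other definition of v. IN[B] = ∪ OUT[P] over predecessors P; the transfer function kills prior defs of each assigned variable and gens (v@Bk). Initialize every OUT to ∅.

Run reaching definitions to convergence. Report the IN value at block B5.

Answer: {a@B4, b@B3, c@B4, e@B2, f@B1}

Working:
Per-block solution:
  B0:   IN={b@B0, b@B2, e@B2, f@B1}   OUT={b@B0, e@B2, f@B1}
  B1:   IN={b@B0, b@B2, e@B2, f@B1}   OUT={b@B0, b@B2, e@B2, f@B1}
  B2:   IN={b@B0, b@B2, e@B2, f@B1}   OUT={b@B2, e@B2, f@B1}
  B3:   IN={b@B2, e@B2, f@B1}   OUT={b@B3, e@B2, f@B1}
  B4:   IN={b@B3, e@B2, f@B1}   OUT={a@B4, b@B3, c@B4, e@B2, f@B1}
  B5:   IN={a@B4, b@B3, c@B4, e@B2, f@B1}   OUT={a@B4, b@B5, c@B4, e@B5, f@B1}

Merge at B5: IN[B5] = OUT[B3] ⊔ OUT[B4] = {a@B4, b@B3, c@B4, e@B2, f@B1}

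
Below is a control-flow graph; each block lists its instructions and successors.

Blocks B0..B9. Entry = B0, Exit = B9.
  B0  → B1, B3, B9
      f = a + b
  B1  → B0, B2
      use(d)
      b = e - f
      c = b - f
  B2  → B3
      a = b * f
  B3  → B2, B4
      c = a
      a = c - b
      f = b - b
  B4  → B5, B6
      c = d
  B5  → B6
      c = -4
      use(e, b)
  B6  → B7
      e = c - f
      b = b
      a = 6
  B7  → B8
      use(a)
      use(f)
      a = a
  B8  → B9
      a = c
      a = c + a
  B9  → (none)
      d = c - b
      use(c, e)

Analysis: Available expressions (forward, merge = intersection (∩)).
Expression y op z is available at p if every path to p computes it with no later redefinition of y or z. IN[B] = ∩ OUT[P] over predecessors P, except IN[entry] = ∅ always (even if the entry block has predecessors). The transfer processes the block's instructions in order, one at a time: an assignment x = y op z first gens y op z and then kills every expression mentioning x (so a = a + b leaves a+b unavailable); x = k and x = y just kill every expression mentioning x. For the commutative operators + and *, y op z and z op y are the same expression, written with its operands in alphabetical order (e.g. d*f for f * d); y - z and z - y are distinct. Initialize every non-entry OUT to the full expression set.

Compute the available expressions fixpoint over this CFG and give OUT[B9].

Answer: {c-b}

Derivation:
Fixpoint table:
  B0:   IN={}   OUT={a+b}
  B1:   IN={a+b}   OUT={b-f, e-f}
  B2:   IN={}   OUT={b*f}
  B3:   IN={}   OUT={b-b, c-b}
  B4:   IN={b-b, c-b}   OUT={b-b}
  B5:   IN={b-b}   OUT={b-b}
  B6:   IN={b-b}   OUT={c-f}
  B7:   IN={c-f}   OUT={c-f}
  B8:   IN={c-f}   OUT={c-f}
  B9:   IN={}   OUT={c-b}

Merge at B9: IN[B9] = OUT[B0] ∩ OUT[B8] = {}
Applying B9's transfer function to that IN value gives OUT[B9] (row B9 above).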